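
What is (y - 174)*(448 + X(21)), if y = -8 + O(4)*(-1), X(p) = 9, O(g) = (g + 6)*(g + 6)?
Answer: -128874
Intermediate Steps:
O(g) = (6 + g)**2 (O(g) = (6 + g)*(6 + g) = (6 + g)**2)
y = -108 (y = -8 + (6 + 4)**2*(-1) = -8 + 10**2*(-1) = -8 + 100*(-1) = -8 - 100 = -108)
(y - 174)*(448 + X(21)) = (-108 - 174)*(448 + 9) = -282*457 = -128874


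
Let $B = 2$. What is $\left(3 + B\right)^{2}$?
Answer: $25$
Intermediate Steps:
$\left(3 + B\right)^{2} = \left(3 + 2\right)^{2} = 5^{2} = 25$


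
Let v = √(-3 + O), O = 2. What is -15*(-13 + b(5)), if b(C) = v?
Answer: 195 - 15*I ≈ 195.0 - 15.0*I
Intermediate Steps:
v = I (v = √(-3 + 2) = √(-1) = I ≈ 1.0*I)
b(C) = I
-15*(-13 + b(5)) = -15*(-13 + I) = 195 - 15*I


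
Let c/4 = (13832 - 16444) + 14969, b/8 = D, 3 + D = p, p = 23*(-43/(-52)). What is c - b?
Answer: 640898/13 ≈ 49300.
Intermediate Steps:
p = 989/52 (p = 23*(-43*(-1/52)) = 23*(43/52) = 989/52 ≈ 19.019)
D = 833/52 (D = -3 + 989/52 = 833/52 ≈ 16.019)
b = 1666/13 (b = 8*(833/52) = 1666/13 ≈ 128.15)
c = 49428 (c = 4*((13832 - 16444) + 14969) = 4*(-2612 + 14969) = 4*12357 = 49428)
c - b = 49428 - 1*1666/13 = 49428 - 1666/13 = 640898/13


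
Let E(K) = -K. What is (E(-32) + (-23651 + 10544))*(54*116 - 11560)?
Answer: 69245200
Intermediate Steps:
(E(-32) + (-23651 + 10544))*(54*116 - 11560) = (-1*(-32) + (-23651 + 10544))*(54*116 - 11560) = (32 - 13107)*(6264 - 11560) = -13075*(-5296) = 69245200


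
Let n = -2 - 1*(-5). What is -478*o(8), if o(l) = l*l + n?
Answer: -32026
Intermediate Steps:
n = 3 (n = -2 + 5 = 3)
o(l) = 3 + l² (o(l) = l*l + 3 = l² + 3 = 3 + l²)
-478*o(8) = -478*(3 + 8²) = -478*(3 + 64) = -478*67 = -1*32026 = -32026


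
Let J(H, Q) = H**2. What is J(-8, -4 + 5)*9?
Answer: 576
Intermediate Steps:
J(-8, -4 + 5)*9 = (-8)**2*9 = 64*9 = 576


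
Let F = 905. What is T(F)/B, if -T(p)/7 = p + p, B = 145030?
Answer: -1267/14503 ≈ -0.087361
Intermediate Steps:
T(p) = -14*p (T(p) = -7*(p + p) = -14*p)
T(F)/B = -14*905/145030 = -12670*1/145030 = -1267/14503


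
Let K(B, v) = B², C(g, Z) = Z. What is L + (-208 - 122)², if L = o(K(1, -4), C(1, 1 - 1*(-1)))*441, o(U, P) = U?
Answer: 109341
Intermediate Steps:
L = 441 (L = 1²*441 = 1*441 = 441)
L + (-208 - 122)² = 441 + (-208 - 122)² = 441 + (-330)² = 441 + 108900 = 109341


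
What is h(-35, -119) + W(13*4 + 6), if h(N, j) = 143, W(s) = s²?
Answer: 3507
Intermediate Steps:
h(-35, -119) + W(13*4 + 6) = 143 + (13*4 + 6)² = 143 + (52 + 6)² = 143 + 58² = 143 + 3364 = 3507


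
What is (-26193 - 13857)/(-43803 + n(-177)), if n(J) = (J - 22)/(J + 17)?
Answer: 6408000/7008281 ≈ 0.91435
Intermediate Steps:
n(J) = (-22 + J)/(17 + J)
(-26193 - 13857)/(-43803 + n(-177)) = (-26193 - 13857)/(-43803 + (-22 - 177)/(17 - 177)) = -40050/(-43803 - 199/(-160)) = -40050/(-43803 - 1/160*(-199)) = -40050/(-43803 + 199/160) = -40050/(-7008281/160) = -40050*(-160/7008281) = 6408000/7008281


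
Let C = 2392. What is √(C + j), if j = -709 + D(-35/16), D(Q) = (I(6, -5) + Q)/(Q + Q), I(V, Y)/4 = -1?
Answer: 3*√917070/70 ≈ 41.042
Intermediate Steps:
I(V, Y) = -4 (I(V, Y) = 4*(-1) = -4)
D(Q) = (-4 + Q)/(2*Q) (D(Q) = (-4 + Q)/(Q + Q) = (-4 + Q)/((2*Q)) = (-4 + Q)*(1/(2*Q)) = (-4 + Q)/(2*Q))
j = -49531/70 (j = -709 + (-4 - 35/16)/(2*((-35/16))) = -709 + (-4 - 35*1/16)/(2*((-35*1/16))) = -709 + (-4 - 35/16)/(2*(-35/16)) = -709 + (½)*(-16/35)*(-99/16) = -709 + 99/70 = -49531/70 ≈ -707.59)
√(C + j) = √(2392 - 49531/70) = √(117909/70) = 3*√917070/70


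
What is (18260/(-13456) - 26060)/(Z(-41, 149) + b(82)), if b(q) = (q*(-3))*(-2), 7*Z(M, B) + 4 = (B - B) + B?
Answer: -613692835/12073396 ≈ -50.830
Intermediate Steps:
Z(M, B) = -4/7 + B/7 (Z(M, B) = -4/7 + ((B - B) + B)/7 = -4/7 + (0 + B)/7 = -4/7 + B/7)
b(q) = 6*q (b(q) = -3*q*(-2) = 6*q)
(18260/(-13456) - 26060)/(Z(-41, 149) + b(82)) = (18260/(-13456) - 26060)/((-4/7 + (⅐)*149) + 6*82) = (18260*(-1/13456) - 26060)/((-4/7 + 149/7) + 492) = (-4565/3364 - 26060)/(145/7 + 492) = -87670405/(3364*3589/7) = -87670405/3364*7/3589 = -613692835/12073396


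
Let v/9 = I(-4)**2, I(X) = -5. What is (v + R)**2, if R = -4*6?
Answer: 40401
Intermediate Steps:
R = -24
v = 225 (v = 9*(-5)**2 = 9*25 = 225)
(v + R)**2 = (225 - 24)**2 = 201**2 = 40401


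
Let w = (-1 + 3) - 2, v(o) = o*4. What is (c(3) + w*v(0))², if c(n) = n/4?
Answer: 9/16 ≈ 0.56250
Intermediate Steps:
v(o) = 4*o
c(n) = n/4 (c(n) = n*(¼) = n/4)
w = 0 (w = 2 - 2 = 0)
(c(3) + w*v(0))² = ((¼)*3 + 0*(4*0))² = (¾ + 0*0)² = (¾ + 0)² = (¾)² = 9/16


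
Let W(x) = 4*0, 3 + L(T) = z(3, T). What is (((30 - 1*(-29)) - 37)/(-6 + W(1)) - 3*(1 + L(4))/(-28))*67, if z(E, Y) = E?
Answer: -20033/84 ≈ -238.49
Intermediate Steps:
L(T) = 0 (L(T) = -3 + 3 = 0)
W(x) = 0
(((30 - 1*(-29)) - 37)/(-6 + W(1)) - 3*(1 + L(4))/(-28))*67 = (((30 - 1*(-29)) - 37)/(-6 + 0) - 3*(1 + 0)/(-28))*67 = (((30 + 29) - 37)/(-6) - 3*1*(-1/28))*67 = ((59 - 37)*(-1/6) - 3*(-1/28))*67 = (22*(-1/6) + 3/28)*67 = (-11/3 + 3/28)*67 = -299/84*67 = -20033/84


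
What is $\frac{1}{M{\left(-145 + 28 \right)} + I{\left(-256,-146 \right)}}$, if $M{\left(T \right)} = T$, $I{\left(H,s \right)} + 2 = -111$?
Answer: $- \frac{1}{230} \approx -0.0043478$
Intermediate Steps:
$I{\left(H,s \right)} = -113$ ($I{\left(H,s \right)} = -2 - 111 = -113$)
$\frac{1}{M{\left(-145 + 28 \right)} + I{\left(-256,-146 \right)}} = \frac{1}{\left(-145 + 28\right) - 113} = \frac{1}{-117 - 113} = \frac{1}{-230} = - \frac{1}{230}$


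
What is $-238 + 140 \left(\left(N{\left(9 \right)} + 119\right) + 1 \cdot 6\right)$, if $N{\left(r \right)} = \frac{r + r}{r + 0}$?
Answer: $17542$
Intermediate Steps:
$N{\left(r \right)} = 2$ ($N{\left(r \right)} = \frac{2 r}{r} = 2$)
$-238 + 140 \left(\left(N{\left(9 \right)} + 119\right) + 1 \cdot 6\right) = -238 + 140 \left(\left(2 + 119\right) + 1 \cdot 6\right) = -238 + 140 \left(121 + 6\right) = -238 + 140 \cdot 127 = -238 + 17780 = 17542$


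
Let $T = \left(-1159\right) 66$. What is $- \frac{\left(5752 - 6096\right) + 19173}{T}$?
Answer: $\frac{991}{4026} \approx 0.24615$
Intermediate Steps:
$T = -76494$
$- \frac{\left(5752 - 6096\right) + 19173}{T} = - \frac{\left(5752 - 6096\right) + 19173}{-76494} = - \frac{\left(-344 + 19173\right) \left(-1\right)}{76494} = - \frac{18829 \left(-1\right)}{76494} = \left(-1\right) \left(- \frac{991}{4026}\right) = \frac{991}{4026}$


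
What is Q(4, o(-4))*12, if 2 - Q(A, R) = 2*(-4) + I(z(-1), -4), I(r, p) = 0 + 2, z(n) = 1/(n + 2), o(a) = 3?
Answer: 96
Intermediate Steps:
z(n) = 1/(2 + n)
I(r, p) = 2
Q(A, R) = 8 (Q(A, R) = 2 - (2*(-4) + 2) = 2 - (-8 + 2) = 2 - 1*(-6) = 2 + 6 = 8)
Q(4, o(-4))*12 = 8*12 = 96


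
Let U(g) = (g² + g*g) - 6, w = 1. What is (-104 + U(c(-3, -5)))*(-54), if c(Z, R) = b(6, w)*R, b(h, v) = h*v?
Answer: -91260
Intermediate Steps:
c(Z, R) = 6*R (c(Z, R) = (6*1)*R = 6*R)
U(g) = -6 + 2*g² (U(g) = (g² + g²) - 6 = 2*g² - 6 = -6 + 2*g²)
(-104 + U(c(-3, -5)))*(-54) = (-104 + (-6 + 2*(6*(-5))²))*(-54) = (-104 + (-6 + 2*(-30)²))*(-54) = (-104 + (-6 + 2*900))*(-54) = (-104 + (-6 + 1800))*(-54) = (-104 + 1794)*(-54) = 1690*(-54) = -91260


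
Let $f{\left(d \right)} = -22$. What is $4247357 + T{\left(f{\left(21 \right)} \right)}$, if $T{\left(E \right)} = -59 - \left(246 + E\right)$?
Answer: $4247074$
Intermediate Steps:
$T{\left(E \right)} = -305 - E$ ($T{\left(E \right)} = -59 - \left(246 + E\right) = -305 - E$)
$4247357 + T{\left(f{\left(21 \right)} \right)} = 4247357 - 283 = 4247074$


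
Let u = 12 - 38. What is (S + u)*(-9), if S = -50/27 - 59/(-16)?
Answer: 10439/48 ≈ 217.48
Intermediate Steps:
u = -26
S = 793/432 (S = -50*1/27 - 59*(-1/16) = -50/27 + 59/16 = 793/432 ≈ 1.8356)
(S + u)*(-9) = (793/432 - 26)*(-9) = -10439/432*(-9) = 10439/48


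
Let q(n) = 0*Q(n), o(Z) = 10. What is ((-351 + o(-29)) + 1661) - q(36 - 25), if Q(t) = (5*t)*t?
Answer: 1320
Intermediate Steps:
Q(t) = 5*t²
q(n) = 0 (q(n) = 0*(5*n²) = 0)
((-351 + o(-29)) + 1661) - q(36 - 25) = ((-351 + 10) + 1661) - 1*0 = (-341 + 1661) + 0 = 1320 + 0 = 1320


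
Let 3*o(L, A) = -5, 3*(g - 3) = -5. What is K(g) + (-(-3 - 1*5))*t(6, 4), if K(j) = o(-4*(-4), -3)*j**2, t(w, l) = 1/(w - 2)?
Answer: -26/27 ≈ -0.96296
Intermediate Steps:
g = 4/3 (g = 3 + (1/3)*(-5) = 3 - 5/3 = 4/3 ≈ 1.3333)
t(w, l) = 1/(-2 + w)
o(L, A) = -5/3 (o(L, A) = (1/3)*(-5) = -5/3)
K(j) = -5*j**2/3
K(g) + (-(-3 - 1*5))*t(6, 4) = -5*(4/3)**2/3 + (-(-3 - 1*5))/(-2 + 6) = -5/3*16/9 - (-3 - 5)/4 = -80/27 - 1*(-8)*(1/4) = -80/27 + 8*(1/4) = -80/27 + 2 = -26/27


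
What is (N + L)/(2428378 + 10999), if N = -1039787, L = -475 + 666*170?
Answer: -927042/2439377 ≈ -0.38003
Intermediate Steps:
L = 112745 (L = -475 + 113220 = 112745)
(N + L)/(2428378 + 10999) = (-1039787 + 112745)/(2428378 + 10999) = -927042/2439377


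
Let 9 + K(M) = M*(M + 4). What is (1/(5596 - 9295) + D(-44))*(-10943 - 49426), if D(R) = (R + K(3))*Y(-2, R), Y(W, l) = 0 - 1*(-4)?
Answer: 9527697179/1233 ≈ 7.7272e+6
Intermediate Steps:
Y(W, l) = 4 (Y(W, l) = 0 + 4 = 4)
K(M) = -9 + M*(4 + M) (K(M) = -9 + M*(M + 4) = -9 + M*(4 + M))
D(R) = 48 + 4*R (D(R) = (R + (-9 + 3² + 4*3))*4 = (R + (-9 + 9 + 12))*4 = (R + 12)*4 = (12 + R)*4 = 48 + 4*R)
(1/(5596 - 9295) + D(-44))*(-10943 - 49426) = (1/(5596 - 9295) + (48 + 4*(-44)))*(-10943 - 49426) = (1/(-3699) + (48 - 176))*(-60369) = (-1/3699 - 128)*(-60369) = -473473/3699*(-60369) = 9527697179/1233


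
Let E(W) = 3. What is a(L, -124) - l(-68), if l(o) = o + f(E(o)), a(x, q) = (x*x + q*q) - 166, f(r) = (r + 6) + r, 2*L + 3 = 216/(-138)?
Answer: 32313881/2116 ≈ 15271.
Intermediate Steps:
L = -105/46 (L = -3/2 + (216/(-138))/2 = -3/2 + (216*(-1/138))/2 = -3/2 + (½)*(-36/23) = -3/2 - 18/23 = -105/46 ≈ -2.2826)
f(r) = 6 + 2*r (f(r) = (6 + r) + r = 6 + 2*r)
a(x, q) = -166 + q² + x² (a(x, q) = (x² + q²) - 166 = (q² + x²) - 166 = -166 + q² + x²)
l(o) = 12 + o (l(o) = o + (6 + 2*3) = o + (6 + 6) = o + 12 = 12 + o)
a(L, -124) - l(-68) = (-166 + (-124)² + (-105/46)²) - (12 - 68) = (-166 + 15376 + 11025/2116) - 1*(-56) = 32195385/2116 + 56 = 32313881/2116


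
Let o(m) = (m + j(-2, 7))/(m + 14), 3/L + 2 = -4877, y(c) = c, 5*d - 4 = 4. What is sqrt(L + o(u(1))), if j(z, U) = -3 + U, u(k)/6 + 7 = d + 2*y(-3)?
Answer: sqrt(450653714)/19516 ≈ 1.0878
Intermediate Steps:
d = 8/5 (d = 4/5 + (1/5)*4 = 4/5 + 4/5 = 8/5 ≈ 1.6000)
u(k) = -342/5 (u(k) = -42 + 6*(8/5 + 2*(-3)) = -42 + 6*(8/5 - 6) = -42 + 6*(-22/5) = -42 - 132/5 = -342/5)
L = -3/4879 (L = 3/(-2 - 4877) = 3/(-4879) = 3*(-1/4879) = -3/4879 ≈ -0.00061488)
o(m) = (4 + m)/(14 + m) (o(m) = (m + (-3 + 7))/(m + 14) = (m + 4)/(14 + m) = (4 + m)/(14 + m))
sqrt(L + o(u(1))) = sqrt(-3/4879 + (4 - 342/5)/(14 - 342/5)) = sqrt(-3/4879 - 322/5/(-272/5)) = sqrt(-3/4879 - 5/272*(-322/5)) = sqrt(-3/4879 + 161/136) = sqrt(46183/39032) = sqrt(450653714)/19516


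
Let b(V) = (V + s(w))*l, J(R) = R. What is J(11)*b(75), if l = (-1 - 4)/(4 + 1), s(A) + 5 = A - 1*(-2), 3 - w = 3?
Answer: -792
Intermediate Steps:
w = 0 (w = 3 - 1*3 = 3 - 3 = 0)
s(A) = -3 + A (s(A) = -5 + (A - 1*(-2)) = -5 + (A + 2) = -5 + (2 + A) = -3 + A)
l = -1 (l = -5/5 = -5*1/5 = -1)
b(V) = 3 - V (b(V) = (V + (-3 + 0))*(-1) = (V - 3)*(-1) = (-3 + V)*(-1) = 3 - V)
J(11)*b(75) = 11*(3 - 1*75) = 11*(3 - 75) = 11*(-72) = -792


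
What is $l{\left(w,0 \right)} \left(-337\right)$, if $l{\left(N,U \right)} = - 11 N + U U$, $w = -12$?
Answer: $-44484$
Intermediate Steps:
$l{\left(N,U \right)} = U^{2} - 11 N$ ($l{\left(N,U \right)} = - 11 N + U^{2} = U^{2} - 11 N$)
$l{\left(w,0 \right)} \left(-337\right) = \left(0^{2} - -132\right) \left(-337\right) = \left(0 + 132\right) \left(-337\right) = 132 \left(-337\right) = -44484$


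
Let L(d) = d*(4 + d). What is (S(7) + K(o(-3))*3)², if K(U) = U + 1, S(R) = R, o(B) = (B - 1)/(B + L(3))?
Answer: 784/9 ≈ 87.111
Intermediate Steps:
o(B) = (-1 + B)/(21 + B) (o(B) = (B - 1)/(B + 3*(4 + 3)) = (-1 + B)/(B + 3*7) = (-1 + B)/(B + 21) = (-1 + B)/(21 + B))
K(U) = 1 + U
(S(7) + K(o(-3))*3)² = (7 + (1 + (-1 - 3)/(21 - 3))*3)² = (7 + (1 - 4/18)*3)² = (7 + (1 + (1/18)*(-4))*3)² = (7 + (1 - 2/9)*3)² = (7 + (7/9)*3)² = (7 + 7/3)² = (28/3)² = 784/9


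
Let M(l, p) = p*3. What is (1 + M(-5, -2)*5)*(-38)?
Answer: 1102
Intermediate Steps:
M(l, p) = 3*p
(1 + M(-5, -2)*5)*(-38) = (1 + (3*(-2))*5)*(-38) = (1 - 6*5)*(-38) = (1 - 30)*(-38) = -29*(-38) = 1102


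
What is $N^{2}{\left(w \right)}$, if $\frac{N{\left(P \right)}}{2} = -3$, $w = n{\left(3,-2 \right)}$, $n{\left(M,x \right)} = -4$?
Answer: $36$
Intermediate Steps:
$w = -4$
$N{\left(P \right)} = -6$ ($N{\left(P \right)} = 2 \left(-3\right) = -6$)
$N^{2}{\left(w \right)} = \left(-6\right)^{2} = 36$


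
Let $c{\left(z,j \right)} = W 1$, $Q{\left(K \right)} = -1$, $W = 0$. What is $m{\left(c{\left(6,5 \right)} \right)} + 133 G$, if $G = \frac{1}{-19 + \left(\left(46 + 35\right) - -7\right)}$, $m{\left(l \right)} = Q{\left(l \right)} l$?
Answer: $\frac{133}{69} \approx 1.9275$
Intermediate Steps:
$c{\left(z,j \right)} = 0$ ($c{\left(z,j \right)} = 0 \cdot 1 = 0$)
$m{\left(l \right)} = - l$
$G = \frac{1}{69}$ ($G = \frac{1}{-19 + \left(81 + \left(-17 + 24\right)\right)} = \frac{1}{-19 + \left(81 + 7\right)} = \frac{1}{-19 + 88} = \frac{1}{69} \approx 0.014493$)
$m{\left(c{\left(6,5 \right)} \right)} + 133 G = \left(-1\right) 0 + 133 \cdot \frac{1}{69} = 0 + \frac{133}{69} = \frac{133}{69}$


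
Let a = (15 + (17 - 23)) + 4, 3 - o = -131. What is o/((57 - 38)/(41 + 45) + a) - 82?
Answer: -81710/1137 ≈ -71.865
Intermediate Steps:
o = 134 (o = 3 - 1*(-131) = 3 + 131 = 134)
a = 13 (a = (15 - 6) + 4 = 9 + 4 = 13)
o/((57 - 38)/(41 + 45) + a) - 82 = 134/((57 - 38)/(41 + 45) + 13) - 82 = 134/(19/86 + 13) - 82 = 134/(1137/86) - 82 = (86/1137)*134 - 82 = 11524/1137 - 82 = -81710/1137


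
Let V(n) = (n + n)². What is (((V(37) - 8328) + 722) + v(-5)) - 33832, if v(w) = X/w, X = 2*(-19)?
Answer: -179772/5 ≈ -35954.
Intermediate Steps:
X = -38
V(n) = 4*n² (V(n) = (2*n)² = 4*n²)
v(w) = -38/w
(((V(37) - 8328) + 722) + v(-5)) - 33832 = (((4*37² - 8328) + 722) - 38/(-5)) - 33832 = (((4*1369 - 8328) + 722) - 38*(-⅕)) - 33832 = (((5476 - 8328) + 722) + 38/5) - 33832 = ((-2852 + 722) + 38/5) - 33832 = (-2130 + 38/5) - 33832 = -10612/5 - 33832 = -179772/5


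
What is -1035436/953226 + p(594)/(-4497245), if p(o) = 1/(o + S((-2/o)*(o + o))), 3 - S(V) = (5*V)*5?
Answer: -1622828367252883/1493981465535945 ≈ -1.0862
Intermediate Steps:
S(V) = 3 - 25*V (S(V) = 3 - 5*V*5 = 3 - 25*V)
p(o) = 1/(103 + o) (p(o) = 1/(o + (3 - 25*(-2/o)*(o + o))) = 1/(o + (3 - 25*(-2/o)*2*o)) = 1/(o + (3 - 25*(-4))) = 1/(o + (3 + 100)) = 1/(o + 103) = 1/(103 + o))
-1035436/953226 + p(594)/(-4497245) = -1035436/953226 + 1/((103 + 594)*(-4497245)) = -1035436*1/953226 - 1/4497245/697 = -517718/476613 + (1/697)*(-1/4497245) = -517718/476613 - 1/3134579765 = -1622828367252883/1493981465535945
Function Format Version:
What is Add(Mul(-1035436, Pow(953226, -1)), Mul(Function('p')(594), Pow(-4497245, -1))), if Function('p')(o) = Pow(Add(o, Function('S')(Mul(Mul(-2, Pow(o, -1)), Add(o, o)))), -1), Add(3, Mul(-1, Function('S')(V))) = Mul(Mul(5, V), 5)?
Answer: Rational(-1622828367252883, 1493981465535945) ≈ -1.0862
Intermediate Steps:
Function('S')(V) = Add(3, Mul(-25, V)) (Function('S')(V) = Add(3, Mul(-1, Mul(Mul(5, V), 5))) = Add(3, Mul(-1, Mul(25, V))) = Add(3, Mul(-25, V)))
Function('p')(o) = Pow(Add(103, o), -1) (Function('p')(o) = Pow(Add(o, Add(3, Mul(-25, Mul(Mul(-2, Pow(o, -1)), Add(o, o))))), -1) = Pow(Add(o, Add(3, Mul(-25, Mul(Mul(-2, Pow(o, -1)), Mul(2, o))))), -1) = Pow(Add(o, Add(3, Mul(-25, -4))), -1) = Pow(Add(o, Add(3, 100)), -1) = Pow(Add(o, 103), -1) = Pow(Add(103, o), -1))
Add(Mul(-1035436, Pow(953226, -1)), Mul(Function('p')(594), Pow(-4497245, -1))) = Add(Mul(-1035436, Pow(953226, -1)), Mul(Pow(Add(103, 594), -1), Pow(-4497245, -1))) = Add(Mul(-1035436, Rational(1, 953226)), Mul(Pow(697, -1), Rational(-1, 4497245))) = Add(Rational(-517718, 476613), Mul(Rational(1, 697), Rational(-1, 4497245))) = Add(Rational(-517718, 476613), Rational(-1, 3134579765)) = Rational(-1622828367252883, 1493981465535945)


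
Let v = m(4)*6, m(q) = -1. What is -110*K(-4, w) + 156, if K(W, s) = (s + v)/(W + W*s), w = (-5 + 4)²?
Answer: 349/4 ≈ 87.250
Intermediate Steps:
w = 1 (w = (-1)² = 1)
v = -6 (v = -1*6 = -6)
K(W, s) = (-6 + s)/(W + W*s) (K(W, s) = (s - 6)/(W + W*s) = (-6 + s)/(W + W*s))
-110*K(-4, w) + 156 = -110*(-6 + 1)/((-4)*(1 + 1)) + 156 = -(-55)*(-5)/(2*2) + 156 = -110*5/8 + 156 = -275/4 + 156 = 349/4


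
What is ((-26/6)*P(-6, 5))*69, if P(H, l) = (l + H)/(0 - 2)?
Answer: -299/2 ≈ -149.50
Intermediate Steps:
P(H, l) = -H/2 - l/2 (P(H, l) = (H + l)/(-2) = (H + l)*(-1/2) = -H/2 - l/2)
((-26/6)*P(-6, 5))*69 = ((-26/6)*(-1/2*(-6) - 1/2*5))*69 = ((-26*1/6)*(3 - 5/2))*69 = -13/3*1/2*69 = -13/6*69 = -299/2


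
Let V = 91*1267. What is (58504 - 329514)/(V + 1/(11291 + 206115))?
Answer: -58919200060/25066259583 ≈ -2.3505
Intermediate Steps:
V = 115297
(58504 - 329514)/(V + 1/(11291 + 206115)) = (58504 - 329514)/(115297 + 1/(11291 + 206115)) = -271010/(115297 + 1/217406) = -271010/25066259583/217406 = -271010*217406/25066259583 = -58919200060/25066259583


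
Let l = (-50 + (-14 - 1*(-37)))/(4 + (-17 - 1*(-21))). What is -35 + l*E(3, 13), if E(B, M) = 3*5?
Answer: -685/8 ≈ -85.625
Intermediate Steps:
E(B, M) = 15
l = -27/8 (l = (-50 + (-14 + 37))/(4 + (-17 + 21)) = (-50 + 23)/(4 + 4) = -27/8 ≈ -3.3750)
-35 + l*E(3, 13) = -35 - 27/8*15 = -35 - 405/8 = -685/8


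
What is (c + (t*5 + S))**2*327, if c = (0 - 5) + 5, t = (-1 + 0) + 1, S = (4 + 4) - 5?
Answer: 2943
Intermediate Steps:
S = 3 (S = 8 - 5 = 3)
t = 0 (t = -1 + 1 = 0)
c = 0 (c = -5 + 5 = 0)
(c + (t*5 + S))**2*327 = (0 + (0*5 + 3))**2*327 = (0 + (0 + 3))**2*327 = (0 + 3)**2*327 = 3**2*327 = 9*327 = 2943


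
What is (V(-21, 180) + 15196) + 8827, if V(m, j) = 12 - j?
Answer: 23855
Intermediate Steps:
(V(-21, 180) + 15196) + 8827 = ((12 - 1*180) + 15196) + 8827 = ((12 - 180) + 15196) + 8827 = (-168 + 15196) + 8827 = 15028 + 8827 = 23855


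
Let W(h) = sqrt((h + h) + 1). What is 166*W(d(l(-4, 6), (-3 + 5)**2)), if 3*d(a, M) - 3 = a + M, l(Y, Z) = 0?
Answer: 166*sqrt(51)/3 ≈ 395.16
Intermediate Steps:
d(a, M) = 1 + M/3 + a/3 (d(a, M) = 1 + (a + M)/3 = 1 + (M + a)/3 = 1 + (M/3 + a/3) = 1 + M/3 + a/3)
W(h) = sqrt(1 + 2*h) (W(h) = sqrt(2*h + 1) = sqrt(1 + 2*h))
166*W(d(l(-4, 6), (-3 + 5)**2)) = 166*sqrt(1 + 2*(1 + (-3 + 5)**2/3 + (1/3)*0)) = 166*sqrt(1 + 2*(1 + (1/3)*2**2 + 0)) = 166*sqrt(1 + 2*(1 + (1/3)*4 + 0)) = 166*sqrt(1 + 2*(1 + 4/3 + 0)) = 166*sqrt(1 + 2*(7/3)) = 166*sqrt(1 + 14/3) = 166*sqrt(17/3) = 166*(sqrt(51)/3) = 166*sqrt(51)/3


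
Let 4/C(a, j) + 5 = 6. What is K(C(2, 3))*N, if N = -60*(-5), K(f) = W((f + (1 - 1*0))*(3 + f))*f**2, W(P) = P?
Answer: 168000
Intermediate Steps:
C(a, j) = 4 (C(a, j) = 4/(-5 + 6) = 4/1 = 4*1 = 4)
K(f) = f**2*(1 + f)*(3 + f) (K(f) = ((f + (1 - 1*0))*(3 + f))*f**2 = ((f + (1 + 0))*(3 + f))*f**2 = ((f + 1)*(3 + f))*f**2 = ((1 + f)*(3 + f))*f**2 = f**2*(1 + f)*(3 + f))
N = 300 (N = -10*(-30) = 300)
K(C(2, 3))*N = (4**2*(3 + 4**2 + 4*4))*300 = (16*(3 + 16 + 16))*300 = (16*35)*300 = 560*300 = 168000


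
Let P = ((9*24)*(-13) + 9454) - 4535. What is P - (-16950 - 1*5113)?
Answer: 24174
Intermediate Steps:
P = 2111 (P = (216*(-13) + 9454) - 4535 = (-2808 + 9454) - 4535 = 6646 - 4535 = 2111)
P - (-16950 - 1*5113) = 2111 - (-16950 - 1*5113) = 2111 - (-16950 - 5113) = 2111 - 1*(-22063) = 2111 + 22063 = 24174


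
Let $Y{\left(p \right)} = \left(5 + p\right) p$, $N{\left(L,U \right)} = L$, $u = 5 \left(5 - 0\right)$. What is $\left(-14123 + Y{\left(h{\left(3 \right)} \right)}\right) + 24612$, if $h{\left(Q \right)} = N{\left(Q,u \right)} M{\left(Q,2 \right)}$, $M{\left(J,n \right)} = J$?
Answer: $10615$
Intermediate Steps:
$u = 25$ ($u = 5 \left(5 + 0\right) = 5 \cdot 5 = 25$)
$h{\left(Q \right)} = Q^{2}$ ($h{\left(Q \right)} = Q Q = Q^{2}$)
$Y{\left(p \right)} = p \left(5 + p\right)$
$\left(-14123 + Y{\left(h{\left(3 \right)} \right)}\right) + 24612 = \left(-14123 + 3^{2} \left(5 + 3^{2}\right)\right) + 24612 = \left(-14123 + 9 \left(5 + 9\right)\right) + 24612 = \left(-14123 + 9 \cdot 14\right) + 24612 = \left(-14123 + 126\right) + 24612 = -13997 + 24612 = 10615$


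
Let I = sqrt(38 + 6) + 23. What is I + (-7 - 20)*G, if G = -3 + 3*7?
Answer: -463 + 2*sqrt(11) ≈ -456.37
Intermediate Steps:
G = 18 (G = -3 + 21 = 18)
I = 23 + 2*sqrt(11) (I = sqrt(44) + 23 = 2*sqrt(11) + 23 = 23 + 2*sqrt(11) ≈ 29.633)
I + (-7 - 20)*G = (23 + 2*sqrt(11)) + (-7 - 20)*18 = (23 + 2*sqrt(11)) - 27*18 = (23 + 2*sqrt(11)) - 486 = -463 + 2*sqrt(11)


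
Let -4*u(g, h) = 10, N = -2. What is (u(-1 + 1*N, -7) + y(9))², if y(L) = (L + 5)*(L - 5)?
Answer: 11449/4 ≈ 2862.3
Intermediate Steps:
u(g, h) = -5/2 (u(g, h) = -¼*10 = -5/2)
y(L) = (-5 + L)*(5 + L) (y(L) = (5 + L)*(-5 + L) = (-5 + L)*(5 + L))
(u(-1 + 1*N, -7) + y(9))² = (-5/2 + (-25 + 9²))² = (-5/2 + (-25 + 81))² = (-5/2 + 56)² = (107/2)² = 11449/4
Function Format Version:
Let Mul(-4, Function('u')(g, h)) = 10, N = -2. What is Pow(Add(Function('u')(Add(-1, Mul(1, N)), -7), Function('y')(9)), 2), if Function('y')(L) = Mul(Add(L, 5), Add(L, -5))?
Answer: Rational(11449, 4) ≈ 2862.3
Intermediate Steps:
Function('u')(g, h) = Rational(-5, 2) (Function('u')(g, h) = Mul(Rational(-1, 4), 10) = Rational(-5, 2))
Function('y')(L) = Mul(Add(-5, L), Add(5, L)) (Function('y')(L) = Mul(Add(5, L), Add(-5, L)) = Mul(Add(-5, L), Add(5, L)))
Pow(Add(Function('u')(Add(-1, Mul(1, N)), -7), Function('y')(9)), 2) = Pow(Add(Rational(-5, 2), Add(-25, Pow(9, 2))), 2) = Pow(Add(Rational(-5, 2), Add(-25, 81)), 2) = Pow(Add(Rational(-5, 2), 56), 2) = Pow(Rational(107, 2), 2) = Rational(11449, 4)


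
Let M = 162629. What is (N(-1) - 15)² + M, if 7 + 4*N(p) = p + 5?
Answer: 2606033/16 ≈ 1.6288e+5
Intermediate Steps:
N(p) = -½ + p/4 (N(p) = -7/4 + (p + 5)/4 = -7/4 + (5 + p)/4 = -7/4 + (5/4 + p/4) = -½ + p/4)
(N(-1) - 15)² + M = ((-½ + (¼)*(-1)) - 15)² + 162629 = ((-½ - ¼) - 15)² + 162629 = (-¾ - 15)² + 162629 = (-63/4)² + 162629 = 3969/16 + 162629 = 2606033/16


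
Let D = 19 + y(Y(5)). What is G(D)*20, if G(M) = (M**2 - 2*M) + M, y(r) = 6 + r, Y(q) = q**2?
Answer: 49000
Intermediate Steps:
D = 50 (D = 19 + (6 + 5**2) = 19 + (6 + 25) = 19 + 31 = 50)
G(M) = M**2 - M
G(D)*20 = (50*(-1 + 50))*20 = (50*49)*20 = 2450*20 = 49000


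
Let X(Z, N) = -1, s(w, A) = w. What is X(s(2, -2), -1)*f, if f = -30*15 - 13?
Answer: 463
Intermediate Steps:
f = -463 (f = -450 - 13 = -463)
X(s(2, -2), -1)*f = -1*(-463) = 463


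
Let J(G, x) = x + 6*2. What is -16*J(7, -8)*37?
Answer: -2368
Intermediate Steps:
J(G, x) = 12 + x (J(G, x) = x + 12 = 12 + x)
-16*J(7, -8)*37 = -16*(12 - 8)*37 = -16*4*37 = -64*37 = -2368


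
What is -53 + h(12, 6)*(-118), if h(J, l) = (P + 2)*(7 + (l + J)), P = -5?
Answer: 8797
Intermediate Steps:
h(J, l) = -21 - 3*J - 3*l (h(J, l) = (-5 + 2)*(7 + (l + J)) = -3*(7 + (J + l)) = -3*(7 + J + l) = -21 - 3*J - 3*l)
-53 + h(12, 6)*(-118) = -53 + (-21 - 3*12 - 3*6)*(-118) = -53 + (-21 - 36 - 18)*(-118) = -53 - 75*(-118) = -53 + 8850 = 8797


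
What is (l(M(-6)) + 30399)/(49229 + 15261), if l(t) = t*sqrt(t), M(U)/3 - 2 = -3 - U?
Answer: 30399/64490 + 3*sqrt(15)/12898 ≈ 0.47228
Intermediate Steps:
M(U) = -3 - 3*U (M(U) = 6 + 3*(-3 - U) = 6 + (-9 - 3*U) = -3 - 3*U)
l(t) = t**(3/2)
(l(M(-6)) + 30399)/(49229 + 15261) = ((-3 - 3*(-6))**(3/2) + 30399)/(49229 + 15261) = ((-3 + 18)**(3/2) + 30399)/64490 = (15**(3/2) + 30399)*(1/64490) = (15*sqrt(15) + 30399)*(1/64490) = (30399 + 15*sqrt(15))*(1/64490) = 30399/64490 + 3*sqrt(15)/12898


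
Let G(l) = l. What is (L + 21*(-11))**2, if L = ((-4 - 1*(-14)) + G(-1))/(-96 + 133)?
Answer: 72897444/1369 ≈ 53249.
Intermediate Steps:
L = 9/37 (L = ((-4 - 1*(-14)) - 1)/(-96 + 133) = ((-4 + 14) - 1)/37 = (10 - 1)*(1/37) = 9*(1/37) = 9/37 ≈ 0.24324)
(L + 21*(-11))**2 = (9/37 + 21*(-11))**2 = (9/37 - 231)**2 = (-8538/37)**2 = 72897444/1369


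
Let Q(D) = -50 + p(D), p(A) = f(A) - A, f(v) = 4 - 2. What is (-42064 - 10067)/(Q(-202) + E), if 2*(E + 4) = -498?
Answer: 17377/33 ≈ 526.58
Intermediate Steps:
E = -253 (E = -4 + (1/2)*(-498) = -4 - 249 = -253)
f(v) = 2
p(A) = 2 - A
Q(D) = -48 - D (Q(D) = -50 + (2 - D) = -48 - D)
(-42064 - 10067)/(Q(-202) + E) = (-42064 - 10067)/((-48 - 1*(-202)) - 253) = -52131/((-48 + 202) - 253) = -52131/(154 - 253) = -52131/(-99) = -52131*(-1/99) = 17377/33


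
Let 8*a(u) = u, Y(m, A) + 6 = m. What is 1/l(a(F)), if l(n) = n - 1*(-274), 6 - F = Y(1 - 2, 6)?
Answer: 8/2205 ≈ 0.0036281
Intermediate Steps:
Y(m, A) = -6 + m
F = 13 (F = 6 - (-6 + (1 - 2)) = 6 - (-6 - 1) = 6 - 1*(-7) = 6 + 7 = 13)
a(u) = u/8
l(n) = 274 + n (l(n) = n + 274 = 274 + n)
1/l(a(F)) = 1/(274 + (⅛)*13) = 1/(274 + 13/8) = 1/(2205/8) = 8/2205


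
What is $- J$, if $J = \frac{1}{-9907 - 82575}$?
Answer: $\frac{1}{92482} \approx 1.0813 \cdot 10^{-5}$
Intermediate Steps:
$J = - \frac{1}{92482}$ ($J = \frac{1}{-92482} = - \frac{1}{92482} \approx -1.0813 \cdot 10^{-5}$)
$- J = \left(-1\right) \left(- \frac{1}{92482}\right) = \frac{1}{92482}$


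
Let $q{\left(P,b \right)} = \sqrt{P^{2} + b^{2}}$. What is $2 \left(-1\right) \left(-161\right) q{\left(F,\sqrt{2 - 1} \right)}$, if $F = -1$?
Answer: $322 \sqrt{2} \approx 455.38$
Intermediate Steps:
$2 \left(-1\right) \left(-161\right) q{\left(F,\sqrt{2 - 1} \right)} = 2 \left(-1\right) \left(-161\right) \sqrt{\left(-1\right)^{2} + \left(\sqrt{2 - 1}\right)^{2}} = \left(-2\right) \left(-161\right) \sqrt{1 + \left(\sqrt{1}\right)^{2}} = 322 \sqrt{1 + 1^{2}} = 322 \sqrt{1 + 1} = 322 \sqrt{2}$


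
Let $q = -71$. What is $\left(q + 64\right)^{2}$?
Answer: $49$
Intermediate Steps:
$\left(q + 64\right)^{2} = \left(-71 + 64\right)^{2} = \left(-7\right)^{2} = 49$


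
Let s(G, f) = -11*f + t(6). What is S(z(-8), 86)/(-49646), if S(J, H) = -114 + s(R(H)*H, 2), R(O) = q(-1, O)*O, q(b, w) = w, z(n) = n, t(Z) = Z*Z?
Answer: 50/24823 ≈ 0.0020143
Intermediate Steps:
t(Z) = Z²
R(O) = O² (R(O) = O*O = O²)
s(G, f) = 36 - 11*f (s(G, f) = -11*f + 6² = -11*f + 36 = 36 - 11*f)
S(J, H) = -100 (S(J, H) = -114 + (36 - 11*2) = -114 + (36 - 22) = -114 + 14 = -100)
S(z(-8), 86)/(-49646) = -100/(-49646) = -100*(-1/49646) = 50/24823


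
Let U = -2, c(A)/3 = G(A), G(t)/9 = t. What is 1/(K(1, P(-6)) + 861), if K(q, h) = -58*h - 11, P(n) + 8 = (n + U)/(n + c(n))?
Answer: 21/27536 ≈ 0.00076264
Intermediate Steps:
G(t) = 9*t
c(A) = 27*A (c(A) = 3*(9*A) = 27*A)
P(n) = -8 + (-2 + n)/(28*n) (P(n) = -8 + (n - 2)/(n + 27*n) = -8 + (-2 + n)/((28*n)) = -8 + (-2 + n)*(1/(28*n)) = -8 + (-2 + n)/(28*n))
K(q, h) = -11 - 58*h
1/(K(1, P(-6)) + 861) = 1/((-11 - 29*(-2 - 223*(-6))/(14*(-6))) + 861) = 1/((-11 - 29*(-1)*(-2 + 1338)/(14*6)) + 861) = 1/((-11 - 29*(-1)*1336/(14*6)) + 861) = 1/((-11 - 58*(-167/21)) + 861) = 1/((-11 + 9686/21) + 861) = 1/(9455/21 + 861) = 1/(27536/21) = 21/27536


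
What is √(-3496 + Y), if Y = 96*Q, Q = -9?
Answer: 2*I*√1090 ≈ 66.03*I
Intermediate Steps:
Y = -864 (Y = 96*(-9) = -864)
√(-3496 + Y) = √(-3496 - 864) = √(-4360) = 2*I*√1090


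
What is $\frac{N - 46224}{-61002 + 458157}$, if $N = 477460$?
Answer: $\frac{431236}{397155} \approx 1.0858$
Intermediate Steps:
$\frac{N - 46224}{-61002 + 458157} = \frac{477460 - 46224}{-61002 + 458157} = \frac{431236}{397155}$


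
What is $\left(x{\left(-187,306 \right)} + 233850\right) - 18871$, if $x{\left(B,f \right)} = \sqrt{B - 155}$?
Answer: $214979 + 3 i \sqrt{38} \approx 2.1498 \cdot 10^{5} + 18.493 i$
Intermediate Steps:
$x{\left(B,f \right)} = \sqrt{-155 + B}$ ($x{\left(B,f \right)} = \sqrt{B - 155} = \sqrt{-155 + B}$)
$\left(x{\left(-187,306 \right)} + 233850\right) - 18871 = \left(\sqrt{-155 - 187} + 233850\right) - 18871 = \left(\sqrt{-342} + 233850\right) - 18871 = \left(3 i \sqrt{38} + 233850\right) - 18871 = \left(233850 + 3 i \sqrt{38}\right) - 18871 = 214979 + 3 i \sqrt{38}$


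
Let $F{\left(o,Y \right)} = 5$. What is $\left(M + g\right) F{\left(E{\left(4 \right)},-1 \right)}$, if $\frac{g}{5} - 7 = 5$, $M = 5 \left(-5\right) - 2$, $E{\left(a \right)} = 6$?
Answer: $165$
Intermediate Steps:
$M = -27$ ($M = -25 - 2 = -27$)
$g = 60$ ($g = 35 + 5 \cdot 5 = 35 + 25 = 60$)
$\left(M + g\right) F{\left(E{\left(4 \right)},-1 \right)} = \left(-27 + 60\right) 5 = 33 \cdot 5 = 165$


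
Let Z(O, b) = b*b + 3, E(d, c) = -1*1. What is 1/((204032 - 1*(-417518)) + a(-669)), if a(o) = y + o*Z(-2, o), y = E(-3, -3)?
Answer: -1/298798767 ≈ -3.3467e-9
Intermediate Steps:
E(d, c) = -1
y = -1
Z(O, b) = 3 + b**2 (Z(O, b) = b**2 + 3 = 3 + b**2)
a(o) = -1 + o*(3 + o**2)
1/((204032 - 1*(-417518)) + a(-669)) = 1/((204032 - 1*(-417518)) + (-1 - 669*(3 + (-669)**2))) = 1/((204032 + 417518) + (-1 - 669*(3 + 447561))) = 1/(621550 + (-1 - 669*447564)) = 1/(621550 + (-1 - 299420316)) = 1/(621550 - 299420317) = 1/(-298798767) = -1/298798767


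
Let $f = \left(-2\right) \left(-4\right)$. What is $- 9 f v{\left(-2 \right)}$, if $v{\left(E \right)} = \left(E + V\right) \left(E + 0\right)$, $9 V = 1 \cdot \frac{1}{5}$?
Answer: $- \frac{1424}{5} \approx -284.8$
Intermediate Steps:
$V = \frac{1}{45}$ ($V = \frac{1 \cdot \frac{1}{5}}{9} = \frac{1}{9} \cdot \frac{1}{5} = \frac{1}{45} \approx 0.022222$)
$f = 8$
$v{\left(E \right)} = E \left(\frac{1}{45} + E\right)$ ($v{\left(E \right)} = \left(E + \frac{1}{45}\right) \left(E + 0\right) = \left(\frac{1}{45} + E\right) E = E \left(\frac{1}{45} + E\right)$)
$- 9 f v{\left(-2 \right)} = \left(-9\right) 8 \left(- 2 \left(\frac{1}{45} - 2\right)\right) = - 72 \left(\left(-2\right) \left(- \frac{89}{45}\right)\right) = \left(-72\right) \frac{178}{45} = - \frac{1424}{5}$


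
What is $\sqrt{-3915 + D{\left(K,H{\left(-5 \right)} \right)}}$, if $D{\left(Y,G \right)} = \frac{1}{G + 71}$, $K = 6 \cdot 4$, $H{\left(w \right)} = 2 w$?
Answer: $\frac{i \sqrt{14567654}}{61} \approx 62.57 i$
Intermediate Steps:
$K = 24$
$D{\left(Y,G \right)} = \frac{1}{71 + G}$
$\sqrt{-3915 + D{\left(K,H{\left(-5 \right)} \right)}} = \sqrt{-3915 + \frac{1}{71 + 2 \left(-5\right)}} = \sqrt{-3915 + \frac{1}{71 - 10}} = \sqrt{-3915 + \frac{1}{61}} = \sqrt{- \frac{238814}{61}} = \frac{i \sqrt{14567654}}{61}$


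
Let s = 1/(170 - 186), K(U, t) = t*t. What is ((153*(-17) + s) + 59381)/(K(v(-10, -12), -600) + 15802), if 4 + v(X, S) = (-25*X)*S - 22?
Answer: 908479/6012832 ≈ 0.15109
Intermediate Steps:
v(X, S) = -26 - 25*S*X (v(X, S) = -4 + ((-25*X)*S - 22) = -4 + (-25*S*X - 22) = -4 + (-22 - 25*S*X) = -26 - 25*S*X)
K(U, t) = t²
s = -1/16 (s = 1/(-16) = -1/16 ≈ -0.062500)
((153*(-17) + s) + 59381)/(K(v(-10, -12), -600) + 15802) = ((153*(-17) - 1/16) + 59381)/((-600)² + 15802) = ((-2601 - 1/16) + 59381)/(360000 + 15802) = (-41617/16 + 59381)/375802 = (908479/16)*(1/375802) = 908479/6012832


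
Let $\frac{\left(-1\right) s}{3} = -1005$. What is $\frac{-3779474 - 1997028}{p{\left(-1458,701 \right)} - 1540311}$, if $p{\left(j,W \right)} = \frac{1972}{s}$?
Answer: $\frac{17416153530}{4644035693} \approx 3.7502$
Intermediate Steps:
$s = 3015$ ($s = \left(-3\right) \left(-1005\right) = 3015$)
$p{\left(j,W \right)} = \frac{1972}{3015}$
$\frac{-3779474 - 1997028}{p{\left(-1458,701 \right)} - 1540311} = \frac{-3779474 - 1997028}{\frac{1972}{3015} - 1540311} = - \frac{5776502}{- \frac{4644035693}{3015}} = \left(-5776502\right) \left(- \frac{3015}{4644035693}\right) = \frac{17416153530}{4644035693}$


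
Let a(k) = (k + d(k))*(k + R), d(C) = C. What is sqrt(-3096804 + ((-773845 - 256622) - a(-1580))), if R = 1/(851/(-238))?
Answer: I*sqrt(6605404558351)/851 ≈ 3020.1*I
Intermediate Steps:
R = -238/851 (R = 1/(851*(-1/238)) = 1/(-851/238) = -238/851 ≈ -0.27967)
a(k) = 2*k*(-238/851 + k) (a(k) = (k + k)*(k - 238/851) = (2*k)*(-238/851 + k) = 2*k*(-238/851 + k))
sqrt(-3096804 + ((-773845 - 256622) - a(-1580))) = sqrt(-3096804 + ((-773845 - 256622) - 2*(-1580)*(-238 + 851*(-1580))/851)) = sqrt(-3096804 + (-1030467 - 2*(-1580)*(-238 - 1344580)/851)) = sqrt(-3096804 + (-1030467 - 2*(-1580)*(-1344818)/851)) = sqrt(-3096804 + (-1030467 - 1*4249624880/851)) = sqrt(-3096804 + (-1030467 - 4249624880/851)) = sqrt(-3096804 - 5126552297/851) = sqrt(-7761932501/851) = I*sqrt(6605404558351)/851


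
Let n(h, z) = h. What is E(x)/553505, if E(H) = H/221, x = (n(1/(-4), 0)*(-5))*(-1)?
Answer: -1/97859684 ≈ -1.0219e-8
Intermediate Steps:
x = -5/4 (x = (-5/(-4))*(-1) = -¼*(-5)*(-1) = (5/4)*(-1) = -5/4 ≈ -1.2500)
E(H) = H/221 (E(H) = H*(1/221) = H/221)
E(x)/553505 = ((1/221)*(-5/4))/553505 = -5/884*1/553505 = -1/97859684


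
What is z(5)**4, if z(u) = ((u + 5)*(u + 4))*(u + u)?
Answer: 656100000000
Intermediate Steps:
z(u) = 2*u*(4 + u)*(5 + u) (z(u) = ((5 + u)*(4 + u))*(2*u) = ((4 + u)*(5 + u))*(2*u) = 2*u*(4 + u)*(5 + u))
z(5)**4 = (2*5*(20 + 5**2 + 9*5))**4 = (2*5*(20 + 25 + 45))**4 = (2*5*90)**4 = 900**4 = 656100000000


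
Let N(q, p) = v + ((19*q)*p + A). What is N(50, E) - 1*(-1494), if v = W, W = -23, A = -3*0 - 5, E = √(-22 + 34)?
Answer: 1466 + 1900*√3 ≈ 4756.9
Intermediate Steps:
E = 2*√3 (E = √12 = 2*√3 ≈ 3.4641)
A = -5 (A = 0 - 5 = -5)
v = -23
N(q, p) = -28 + 19*p*q (N(q, p) = -23 + ((19*q)*p - 5) = -23 + (19*p*q - 5) = -23 + (-5 + 19*p*q) = -28 + 19*p*q)
N(50, E) - 1*(-1494) = (-28 + 19*(2*√3)*50) - 1*(-1494) = (-28 + 1900*√3) + 1494 = 1466 + 1900*√3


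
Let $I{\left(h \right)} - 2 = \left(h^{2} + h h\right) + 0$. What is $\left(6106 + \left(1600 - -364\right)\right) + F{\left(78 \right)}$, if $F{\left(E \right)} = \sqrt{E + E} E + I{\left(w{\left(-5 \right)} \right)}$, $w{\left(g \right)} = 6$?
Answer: $8144 + 156 \sqrt{39} \approx 9118.2$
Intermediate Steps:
$I{\left(h \right)} = 2 + 2 h^{2}$ ($I{\left(h \right)} = 2 + \left(\left(h^{2} + h h\right) + 0\right) = 2 + \left(\left(h^{2} + h^{2}\right) + 0\right) = 2 + \left(2 h^{2} + 0\right) = 2 + 2 h^{2}$)
$F{\left(E \right)} = 74 + \sqrt{2} E^{\frac{3}{2}}$ ($F{\left(E \right)} = \sqrt{E + E} E + \left(2 + 2 \cdot 6^{2}\right) = \sqrt{2 E} E + \left(2 + 2 \cdot 36\right) = \sqrt{2} \sqrt{E} E + \left(2 + 72\right) = \sqrt{2} E^{\frac{3}{2}} + 74 = 74 + \sqrt{2} E^{\frac{3}{2}}$)
$\left(6106 + \left(1600 - -364\right)\right) + F{\left(78 \right)} = \left(6106 + \left(1600 - -364\right)\right) + \left(74 + \sqrt{2} \cdot 78^{\frac{3}{2}}\right) = \left(6106 + \left(1600 + 364\right)\right) + \left(74 + \sqrt{2} \cdot 78 \sqrt{78}\right) = \left(6106 + 1964\right) + \left(74 + 156 \sqrt{39}\right) = 8070 + \left(74 + 156 \sqrt{39}\right) = 8144 + 156 \sqrt{39}$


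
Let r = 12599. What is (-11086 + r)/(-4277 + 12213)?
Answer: 1513/7936 ≈ 0.19065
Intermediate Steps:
(-11086 + r)/(-4277 + 12213) = (-11086 + 12599)/(-4277 + 12213) = 1513/7936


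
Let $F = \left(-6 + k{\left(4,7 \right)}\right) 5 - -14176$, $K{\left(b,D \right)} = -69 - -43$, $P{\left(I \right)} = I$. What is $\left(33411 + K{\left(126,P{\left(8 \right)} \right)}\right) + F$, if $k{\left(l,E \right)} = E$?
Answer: $47566$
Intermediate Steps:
$K{\left(b,D \right)} = -26$ ($K{\left(b,D \right)} = -69 + 43 = -26$)
$F = 14181$ ($F = \left(-6 + 7\right) 5 - -14176 = 1 \cdot 5 + 14176 = 5 + 14176 = 14181$)
$\left(33411 + K{\left(126,P{\left(8 \right)} \right)}\right) + F = \left(33411 - 26\right) + 14181 = 33385 + 14181 = 47566$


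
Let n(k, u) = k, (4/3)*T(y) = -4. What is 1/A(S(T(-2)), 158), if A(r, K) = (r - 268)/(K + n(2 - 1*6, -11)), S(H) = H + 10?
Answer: -154/261 ≈ -0.59004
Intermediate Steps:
T(y) = -3 (T(y) = (¾)*(-4) = -3)
S(H) = 10 + H
A(r, K) = (-268 + r)/(-4 + K) (A(r, K) = (r - 268)/(K + (2 - 1*6)) = (-268 + r)/(K + (2 - 6)) = (-268 + r)/(K - 4) = (-268 + r)/(-4 + K))
1/A(S(T(-2)), 158) = 1/((-268 + (10 - 3))/(-4 + 158)) = 1/((-268 + 7)/154) = 1/((1/154)*(-261)) = 1/(-261/154) = -154/261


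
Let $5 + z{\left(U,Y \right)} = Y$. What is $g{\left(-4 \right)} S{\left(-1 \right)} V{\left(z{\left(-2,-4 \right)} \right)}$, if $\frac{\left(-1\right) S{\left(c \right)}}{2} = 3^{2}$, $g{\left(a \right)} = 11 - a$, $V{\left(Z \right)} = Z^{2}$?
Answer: $-21870$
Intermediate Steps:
$z{\left(U,Y \right)} = -5 + Y$
$S{\left(c \right)} = -18$ ($S{\left(c \right)} = - 2 \cdot 3^{2} = \left(-2\right) 9 = -18$)
$g{\left(-4 \right)} S{\left(-1 \right)} V{\left(z{\left(-2,-4 \right)} \right)} = \left(11 - -4\right) \left(-18\right) \left(-5 - 4\right)^{2} = \left(11 + 4\right) \left(-18\right) \left(-9\right)^{2} = 15 \left(-18\right) 81 = \left(-270\right) 81 = -21870$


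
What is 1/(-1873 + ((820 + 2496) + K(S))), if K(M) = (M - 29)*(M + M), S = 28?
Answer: 1/1387 ≈ 0.00072098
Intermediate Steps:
K(M) = 2*M*(-29 + M) (K(M) = (-29 + M)*(2*M) = 2*M*(-29 + M))
1/(-1873 + ((820 + 2496) + K(S))) = 1/(-1873 + ((820 + 2496) + 2*28*(-29 + 28))) = 1/(-1873 + (3316 + 2*28*(-1))) = 1/(-1873 + (3316 - 56)) = 1/(-1873 + 3260) = 1/1387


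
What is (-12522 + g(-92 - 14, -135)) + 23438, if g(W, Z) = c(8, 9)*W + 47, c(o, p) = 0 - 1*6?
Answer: 11599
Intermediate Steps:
c(o, p) = -6 (c(o, p) = 0 - 6 = -6)
g(W, Z) = 47 - 6*W (g(W, Z) = -6*W + 47 = 47 - 6*W)
(-12522 + g(-92 - 14, -135)) + 23438 = (-12522 + (47 - 6*(-92 - 14))) + 23438 = (-12522 + (47 - 6*(-106))) + 23438 = (-12522 + (47 + 636)) + 23438 = (-12522 + 683) + 23438 = -11839 + 23438 = 11599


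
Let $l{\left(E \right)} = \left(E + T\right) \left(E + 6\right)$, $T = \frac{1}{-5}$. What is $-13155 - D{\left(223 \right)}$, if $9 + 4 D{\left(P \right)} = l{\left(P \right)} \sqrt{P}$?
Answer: $- \frac{52611}{4} - \frac{127553 \sqrt{223}}{10} \approx -2.0363 \cdot 10^{5}$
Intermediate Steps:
$T = - \frac{1}{5} \approx -0.2$
$l{\left(E \right)} = \left(6 + E\right) \left(- \frac{1}{5} + E\right)$ ($l{\left(E \right)} = \left(E - \frac{1}{5}\right) \left(E + 6\right) = \left(- \frac{1}{5} + E\right) \left(6 + E\right) = \left(6 + E\right) \left(- \frac{1}{5} + E\right)$)
$D{\left(P \right)} = - \frac{9}{4} + \frac{\sqrt{P} \left(- \frac{6}{5} + P^{2} + \frac{29 P}{5}\right)}{4}$ ($D{\left(P \right)} = - \frac{9}{4} + \frac{\left(- \frac{6}{5} + P^{2} + \frac{29 P}{5}\right) \sqrt{P}}{4} = - \frac{9}{4} + \frac{\sqrt{P} \left(- \frac{6}{5} + P^{2} + \frac{29 P}{5}\right)}{4}$)
$-13155 - D{\left(223 \right)} = -13155 - \left(- \frac{9}{4} + \frac{\sqrt{223} \left(-6 + 5 \cdot 223^{2} + 29 \cdot 223\right)}{20}\right) = -13155 - \left(- \frac{9}{4} + \frac{\sqrt{223} \left(-6 + 5 \cdot 49729 + 6467\right)}{20}\right) = -13155 - \left(- \frac{9}{4} + \frac{\sqrt{223} \left(-6 + 248645 + 6467\right)}{20}\right) = -13155 - \left(- \frac{9}{4} + \frac{1}{20} \sqrt{223} \cdot 255106\right) = -13155 - \left(- \frac{9}{4} + \frac{127553 \sqrt{223}}{10}\right) = -13155 + \left(\frac{9}{4} - \frac{127553 \sqrt{223}}{10}\right) = - \frac{52611}{4} - \frac{127553 \sqrt{223}}{10}$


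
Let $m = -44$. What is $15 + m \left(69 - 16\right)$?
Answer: $-2317$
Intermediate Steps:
$15 + m \left(69 - 16\right) = 15 - 44 \left(69 - 16\right) = 15 - 2332 = -2317$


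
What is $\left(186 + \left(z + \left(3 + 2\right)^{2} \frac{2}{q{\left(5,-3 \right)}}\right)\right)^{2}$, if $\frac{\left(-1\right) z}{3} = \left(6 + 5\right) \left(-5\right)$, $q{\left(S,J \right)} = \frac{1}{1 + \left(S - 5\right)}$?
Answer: $160801$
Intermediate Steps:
$q{\left(S,J \right)} = \frac{1}{-4 + S}$ ($q{\left(S,J \right)} = \frac{1}{1 + \left(-5 + S\right)} = \frac{1}{-4 + S}$)
$z = 165$ ($z = - 3 \left(6 + 5\right) \left(-5\right) = - 3 \cdot 11 \left(-5\right) = \left(-3\right) \left(-55\right) = 165$)
$\left(186 + \left(z + \left(3 + 2\right)^{2} \frac{2}{q{\left(5,-3 \right)}}\right)\right)^{2} = \left(186 + \left(165 + \left(3 + 2\right)^{2} \frac{2}{\frac{1}{-4 + 5}}\right)\right)^{2} = \left(186 + \left(165 + 5^{2} \frac{2}{1^{-1}}\right)\right)^{2} = \left(186 + \left(165 + 25 \cdot \frac{2}{1}\right)\right)^{2} = \left(186 + \left(165 + 25 \cdot 2 \cdot 1\right)\right)^{2} = \left(186 + \left(165 + 25 \cdot 2\right)\right)^{2} = \left(186 + \left(165 + 50\right)\right)^{2} = \left(186 + 215\right)^{2} = 401^{2} = 160801$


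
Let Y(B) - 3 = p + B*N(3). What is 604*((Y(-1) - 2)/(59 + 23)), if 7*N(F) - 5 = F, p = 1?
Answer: 1812/287 ≈ 6.3136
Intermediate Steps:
N(F) = 5/7 + F/7
Y(B) = 4 + 8*B/7 (Y(B) = 3 + (1 + B*(5/7 + (1/7)*3)) = 3 + (1 + B*(5/7 + 3/7)) = 3 + (1 + B*(8/7)) = 3 + (1 + 8*B/7) = 4 + 8*B/7)
604*((Y(-1) - 2)/(59 + 23)) = 604*(((4 + (8/7)*(-1)) - 2)/(59 + 23)) = 604*(((4 - 8/7) - 2)/82) = 604*((20/7 - 2)*(1/82)) = 604*((6/7)*(1/82)) = 604*(3/287) = 1812/287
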